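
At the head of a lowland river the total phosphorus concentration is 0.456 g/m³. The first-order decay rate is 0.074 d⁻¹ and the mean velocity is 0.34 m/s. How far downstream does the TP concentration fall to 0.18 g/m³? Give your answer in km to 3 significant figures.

369 km

From C = C₀·e^(−kt), t = ln(C₀/C)/k = ln(0.456/0.18)/0.074 = 0.9295/0.074 = 12.56 d.
Distance = v·t = 0.34 m/s × 1.085e+06 s = 3.69e+05 m = 369 km.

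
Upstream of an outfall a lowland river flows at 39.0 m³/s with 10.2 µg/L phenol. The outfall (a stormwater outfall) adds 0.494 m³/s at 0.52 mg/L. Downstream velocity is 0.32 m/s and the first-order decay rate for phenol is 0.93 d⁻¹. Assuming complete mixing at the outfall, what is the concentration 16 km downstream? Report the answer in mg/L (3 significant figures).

10.2 µg/L = 0.0102 mg/L.
After complete mixing, C₀ = (0.494·0.52 + 39·0.0102) / 39.49 = 0.01658 mg/L.
Travel time t = 1.6e+04 m / 0.32 m/s = 5e+04 s = 0.5787 d.
C = 0.01658·exp(−0.93·0.5787) = 0.01658·0.5838 = 0.009677 mg/L.

0.00968 mg/L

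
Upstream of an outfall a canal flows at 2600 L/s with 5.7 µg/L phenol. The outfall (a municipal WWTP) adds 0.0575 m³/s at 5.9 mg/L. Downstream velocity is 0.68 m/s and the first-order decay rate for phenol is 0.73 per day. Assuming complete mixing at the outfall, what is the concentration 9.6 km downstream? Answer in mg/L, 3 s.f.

2600 L/s = 2.6 m³/s.
5.7 µg/L = 0.0057 mg/L.
After complete mixing, C₀ = (0.0575·5.9 + 2.6·0.0057) / 2.658 = 0.1332 mg/L.
Travel time t = 9600 m / 0.68 m/s = 1.412e+04 s = 0.1634 d.
C = 0.1332·exp(−0.73·0.1634) = 0.1332·0.8876 = 0.1183 mg/L.

0.118 mg/L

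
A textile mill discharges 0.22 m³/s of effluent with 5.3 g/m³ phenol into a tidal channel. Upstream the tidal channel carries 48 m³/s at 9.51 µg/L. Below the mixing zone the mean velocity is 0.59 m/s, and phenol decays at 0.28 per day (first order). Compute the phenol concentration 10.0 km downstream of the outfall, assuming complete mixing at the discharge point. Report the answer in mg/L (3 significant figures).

9.51 µg/L = 0.00951 mg/L.
After complete mixing, C₀ = (0.22·5.3 + 48·0.00951) / 48.22 = 0.03365 mg/L.
Travel time t = 1e+04 m / 0.59 m/s = 1.695e+04 s = 0.1962 d.
C = 0.03365·exp(−0.28·0.1962) = 0.03365·0.9466 = 0.03185 mg/L.

0.0318 mg/L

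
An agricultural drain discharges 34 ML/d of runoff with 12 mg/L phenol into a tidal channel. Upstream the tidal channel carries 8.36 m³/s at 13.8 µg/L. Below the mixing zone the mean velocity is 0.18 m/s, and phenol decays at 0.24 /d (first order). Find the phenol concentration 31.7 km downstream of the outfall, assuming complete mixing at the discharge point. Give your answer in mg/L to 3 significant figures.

0.339 mg/L

34 ML/d = 0.3935 m³/s.
13.8 µg/L = 0.0138 mg/L.
After complete mixing, C₀ = (0.3935·12 + 8.36·0.0138) / 8.754 = 0.5526 mg/L.
Travel time t = 3.17e+04 m / 0.18 m/s = 1.761e+05 s = 2.038 d.
C = 0.5526·exp(−0.24·2.038) = 0.5526·0.6131 = 0.3388 mg/L.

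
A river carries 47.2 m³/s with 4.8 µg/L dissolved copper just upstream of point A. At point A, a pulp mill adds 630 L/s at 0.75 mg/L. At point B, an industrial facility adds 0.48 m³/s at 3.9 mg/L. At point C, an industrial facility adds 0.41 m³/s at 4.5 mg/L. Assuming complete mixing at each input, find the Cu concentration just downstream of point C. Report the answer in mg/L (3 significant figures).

0.0906 mg/L

4.8 µg/L = 0.0048 mg/L.
630 L/s = 0.63 m³/s.
After input A: C = (47.2·0.0048 + 0.63·0.75) / 47.83 = 0.01462 mg/L.
After input B: C = (47.83·0.01462 + 0.48·3.9) / 48.31 = 0.05322 mg/L.
After input C: C = (48.31·0.05322 + 0.41·4.5) / 48.72 = 0.09064 mg/L.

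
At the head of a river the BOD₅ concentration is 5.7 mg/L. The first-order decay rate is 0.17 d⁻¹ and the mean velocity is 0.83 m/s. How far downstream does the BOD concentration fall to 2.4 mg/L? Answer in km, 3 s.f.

From C = C₀·e^(−kt), t = ln(C₀/C)/k = ln(5.7/2.4)/0.17 = 0.865/0.17 = 5.088 d.
Distance = v·t = 0.83 m/s × 4.396e+05 s = 3.649e+05 m = 364.9 km.

365 km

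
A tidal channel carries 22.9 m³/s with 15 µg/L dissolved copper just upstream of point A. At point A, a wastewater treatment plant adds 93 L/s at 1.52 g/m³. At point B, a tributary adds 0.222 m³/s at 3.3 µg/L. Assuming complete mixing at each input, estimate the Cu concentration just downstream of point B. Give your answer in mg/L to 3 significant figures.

0.0209 mg/L

15 µg/L = 0.015 mg/L.
93 L/s = 0.093 m³/s.
After input A: C = (22.9·0.015 + 0.093·1.52) / 22.99 = 0.02109 mg/L.
3.3 µg/L = 0.0033 mg/L.
After input B: C = (22.99·0.02109 + 0.222·0.0033) / 23.21 = 0.02092 mg/L.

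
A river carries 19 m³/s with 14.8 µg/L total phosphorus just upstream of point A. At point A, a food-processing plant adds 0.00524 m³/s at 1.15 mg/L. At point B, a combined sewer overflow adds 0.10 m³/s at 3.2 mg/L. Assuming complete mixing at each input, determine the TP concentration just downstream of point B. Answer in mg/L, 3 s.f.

14.8 µg/L = 0.0148 mg/L.
After input A: C = (19·0.0148 + 0.00524·1.15) / 19.01 = 0.01511 mg/L.
After input B: C = (19.01·0.01511 + 0.1·3.2) / 19.11 = 0.03178 mg/L.

0.0318 mg/L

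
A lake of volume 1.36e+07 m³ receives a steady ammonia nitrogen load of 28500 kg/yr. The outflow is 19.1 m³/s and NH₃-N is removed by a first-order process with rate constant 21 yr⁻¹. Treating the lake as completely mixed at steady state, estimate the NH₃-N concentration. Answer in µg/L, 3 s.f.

Outflow Q = 19.1 m³/s × 3.156e+07 s/yr = 6.028e+08 m³/yr.
Steady-state CSTR mass balance: W = Q·C + k·V·C, so C = W/(Q + kV).
Q + kV = 6.028e+08 + 21·1.36e+07 = 8.884e+08 m³/yr.
C = 28500/8.884e+08 = 3.208e-05 kg/m³ = 0.03208 mg/L = 32.08 µg/L.

32.1 µg/L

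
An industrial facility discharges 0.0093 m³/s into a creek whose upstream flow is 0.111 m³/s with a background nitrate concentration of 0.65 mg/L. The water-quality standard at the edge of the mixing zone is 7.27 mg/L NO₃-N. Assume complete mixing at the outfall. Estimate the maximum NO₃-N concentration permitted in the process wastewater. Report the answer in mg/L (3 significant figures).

Mass balance: 7.27·0.1203 = 0.0093·Cₑ + 0.111·0.65.
Cₑ = (0.8746 − 0.07215) / 0.0093 = 86.28 mg/L.

86.3 mg/L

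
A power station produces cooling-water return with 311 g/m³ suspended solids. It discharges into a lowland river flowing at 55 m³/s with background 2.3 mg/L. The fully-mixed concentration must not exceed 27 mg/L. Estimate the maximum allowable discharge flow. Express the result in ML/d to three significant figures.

413 ML/d

Mass balance at complete mixing: C_std·(Q_w + Q_r) = Q_w·C_e + Q_r·C_b.
Rearranging, Q_w = Q_r·(C_std − C_b)/(C_e − C_std) = 55·(27 − 2.3) / (311 − 27) = 4.783 m³/s.
= 413.3 ML/d.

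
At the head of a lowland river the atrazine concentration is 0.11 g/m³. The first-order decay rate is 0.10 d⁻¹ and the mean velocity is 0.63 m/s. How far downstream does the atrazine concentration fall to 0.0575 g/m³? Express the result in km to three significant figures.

353 km

From C = C₀·e^(−kt), t = ln(C₀/C)/k = ln(0.11/0.0575)/0.10 = 0.6487/0.10 = 6.487 d.
Distance = v·t = 0.63 m/s × 5.605e+05 s = 3.531e+05 m = 353.1 km.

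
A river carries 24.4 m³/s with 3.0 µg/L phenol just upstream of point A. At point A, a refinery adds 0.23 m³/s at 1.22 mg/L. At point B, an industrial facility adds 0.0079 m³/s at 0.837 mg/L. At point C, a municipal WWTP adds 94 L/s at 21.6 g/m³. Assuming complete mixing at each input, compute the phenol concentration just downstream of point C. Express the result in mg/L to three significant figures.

3.0 µg/L = 0.003 mg/L.
After input A: C = (24.4·0.003 + 0.23·1.22) / 24.63 = 0.01436 mg/L.
After input B: C = (24.63·0.01436 + 0.0079·0.837) / 24.64 = 0.01463 mg/L.
94 L/s = 0.094 m³/s.
After input C: C = (24.64·0.01463 + 0.094·21.6) / 24.73 = 0.09667 mg/L.

0.0967 mg/L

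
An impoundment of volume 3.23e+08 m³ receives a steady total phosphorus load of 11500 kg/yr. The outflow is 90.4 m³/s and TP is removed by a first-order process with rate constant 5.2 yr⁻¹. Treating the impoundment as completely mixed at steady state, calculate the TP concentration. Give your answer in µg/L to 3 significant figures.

2.54 µg/L

Outflow Q = 90.4 m³/s × 3.156e+07 s/yr = 2.853e+09 m³/yr.
Steady-state CSTR mass balance: W = Q·C + k·V·C, so C = W/(Q + kV).
Q + kV = 2.853e+09 + 5.2·3.23e+08 = 4.532e+09 m³/yr.
C = 11500/4.532e+09 = 2.537e-06 kg/m³ = 0.002537 mg/L = 2.537 µg/L.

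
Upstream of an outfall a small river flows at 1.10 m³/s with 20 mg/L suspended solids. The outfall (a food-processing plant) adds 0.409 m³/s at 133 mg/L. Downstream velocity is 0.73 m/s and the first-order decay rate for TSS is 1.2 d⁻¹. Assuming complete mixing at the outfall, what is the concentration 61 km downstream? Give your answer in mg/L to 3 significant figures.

After complete mixing, C₀ = (0.409·133 + 1.1·20) / 1.509 = 50.63 mg/L.
Travel time t = 6.1e+04 m / 0.73 m/s = 8.356e+04 s = 0.9671 d.
C = 50.63·exp(−1.2·0.9671) = 50.63·0.3133 = 15.86 mg/L.

15.9 mg/L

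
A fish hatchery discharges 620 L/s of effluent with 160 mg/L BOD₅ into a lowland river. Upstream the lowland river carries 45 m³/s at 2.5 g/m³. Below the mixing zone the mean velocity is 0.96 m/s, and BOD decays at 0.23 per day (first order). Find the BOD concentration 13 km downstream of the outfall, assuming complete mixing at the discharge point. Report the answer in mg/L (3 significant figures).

620 L/s = 0.62 m³/s.
After complete mixing, C₀ = (0.62·160 + 45·2.5) / 45.62 = 4.641 mg/L.
Travel time t = 1.3e+04 m / 0.96 m/s = 1.354e+04 s = 0.1567 d.
C = 4.641·exp(−0.23·0.1567) = 4.641·0.9646 = 4.476 mg/L.

4.48 mg/L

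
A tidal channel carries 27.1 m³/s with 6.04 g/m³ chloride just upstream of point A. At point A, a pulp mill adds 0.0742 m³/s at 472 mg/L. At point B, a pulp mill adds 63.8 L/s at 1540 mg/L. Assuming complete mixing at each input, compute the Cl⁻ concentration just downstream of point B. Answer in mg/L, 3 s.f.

10.9 mg/L

After input A: C = (27.1·6.04 + 0.0742·472) / 27.17 = 7.312 mg/L.
63.8 L/s = 0.0638 m³/s.
After input B: C = (27.17·7.312 + 0.0638·1540) / 27.24 = 10.9 mg/L.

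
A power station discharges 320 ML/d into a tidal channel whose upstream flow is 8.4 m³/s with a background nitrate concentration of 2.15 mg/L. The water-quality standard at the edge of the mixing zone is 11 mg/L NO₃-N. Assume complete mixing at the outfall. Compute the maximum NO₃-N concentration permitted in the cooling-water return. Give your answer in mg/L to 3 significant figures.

320 ML/d = 3.704 m³/s.
Mass balance: 11·12.1 = 3.704·Cₑ + 8.4·2.15.
Cₑ = (133.1 − 18.06) / 3.704 = 31.07 mg/L.

31.1 mg/L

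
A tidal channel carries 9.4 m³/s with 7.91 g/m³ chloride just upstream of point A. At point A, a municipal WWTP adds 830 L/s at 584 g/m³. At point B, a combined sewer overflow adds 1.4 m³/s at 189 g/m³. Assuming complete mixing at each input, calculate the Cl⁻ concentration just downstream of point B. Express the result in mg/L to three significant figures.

830 L/s = 0.83 m³/s.
After input A: C = (9.4·7.91 + 0.83·584) / 10.23 = 54.65 mg/L.
After input B: C = (10.23·54.65 + 1.4·189) / 11.63 = 70.82 mg/L.

70.8 mg/L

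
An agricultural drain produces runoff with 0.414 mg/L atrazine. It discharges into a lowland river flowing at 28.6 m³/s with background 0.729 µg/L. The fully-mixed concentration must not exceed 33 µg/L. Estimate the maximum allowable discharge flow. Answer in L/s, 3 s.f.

0.729 µg/L = 0.000729 mg/L.
33 µg/L = 0.033 mg/L.
Mass balance at complete mixing: C_std·(Q_w + Q_r) = Q_w·C_e + Q_r·C_b.
Rearranging, Q_w = Q_r·(C_std − C_b)/(C_e − C_std) = 28.6·(0.033 − 0.000729) / (0.414 − 0.033) = 2.422 m³/s.
= 2422 L/s.

2420 L/s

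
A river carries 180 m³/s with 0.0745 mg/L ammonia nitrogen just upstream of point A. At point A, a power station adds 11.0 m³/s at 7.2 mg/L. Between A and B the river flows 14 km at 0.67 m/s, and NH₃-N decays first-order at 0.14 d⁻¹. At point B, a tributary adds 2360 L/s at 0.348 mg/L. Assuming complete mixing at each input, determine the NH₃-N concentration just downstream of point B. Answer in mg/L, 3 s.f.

After input A: C = (180·0.0745 + 11·7.2) / 191 = 0.4849 mg/L.
Over the 14 km reach to input B (t = 2.09e+04 s = 0.2418 d), decay gives C = 0.4849·exp(−0.14·0.2418) = 0.4687 mg/L.
2360 L/s = 2.36 m³/s.
After input B: C = (191·0.4687 + 2.36·0.348) / 193.4 = 0.4673 mg/L.

0.467 mg/L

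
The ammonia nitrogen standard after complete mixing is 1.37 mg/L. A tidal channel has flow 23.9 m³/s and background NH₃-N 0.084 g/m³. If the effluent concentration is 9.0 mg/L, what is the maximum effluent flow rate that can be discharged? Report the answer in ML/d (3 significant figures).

348 ML/d

Mass balance at complete mixing: C_std·(Q_w + Q_r) = Q_w·C_e + Q_r·C_b.
Rearranging, Q_w = Q_r·(C_std − C_b)/(C_e − C_std) = 23.9·(1.37 − 0.084) / (9 − 1.37) = 4.028 m³/s.
= 348 ML/d.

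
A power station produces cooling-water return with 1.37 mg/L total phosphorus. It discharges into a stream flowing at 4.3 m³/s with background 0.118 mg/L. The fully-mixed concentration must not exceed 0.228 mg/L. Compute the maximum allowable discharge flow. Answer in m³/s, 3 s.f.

Mass balance at complete mixing: C_std·(Q_w + Q_r) = Q_w·C_e + Q_r·C_b.
Rearranging, Q_w = Q_r·(C_std − C_b)/(C_e − C_std) = 4.3·(0.228 − 0.118) / (1.37 − 0.228) = 0.4142 m³/s.

0.414 m³/s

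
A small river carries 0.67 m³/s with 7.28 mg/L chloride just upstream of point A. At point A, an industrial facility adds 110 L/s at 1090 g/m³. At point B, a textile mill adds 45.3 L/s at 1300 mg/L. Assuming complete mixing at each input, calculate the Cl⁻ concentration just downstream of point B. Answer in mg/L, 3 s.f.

223 mg/L

110 L/s = 0.11 m³/s.
After input A: C = (0.67·7.28 + 0.11·1090) / 0.78 = 160 mg/L.
45.3 L/s = 0.0453 m³/s.
After input B: C = (0.78·160 + 0.0453·1300) / 0.8253 = 222.5 mg/L.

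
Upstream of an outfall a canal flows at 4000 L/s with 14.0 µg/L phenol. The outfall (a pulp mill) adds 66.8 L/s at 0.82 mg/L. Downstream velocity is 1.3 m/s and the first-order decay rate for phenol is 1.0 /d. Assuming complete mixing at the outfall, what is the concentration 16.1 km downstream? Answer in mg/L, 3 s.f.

66.8 L/s = 0.0668 m³/s.
4000 L/s = 4 m³/s.
14.0 µg/L = 0.014 mg/L.
After complete mixing, C₀ = (0.0668·0.82 + 4·0.014) / 4.067 = 0.02724 mg/L.
Travel time t = 1.61e+04 m / 1.3 m/s = 1.238e+04 s = 0.1433 d.
C = 0.02724·exp(−1.0·0.1433) = 0.02724·0.8665 = 0.0236 mg/L.

0.0236 mg/L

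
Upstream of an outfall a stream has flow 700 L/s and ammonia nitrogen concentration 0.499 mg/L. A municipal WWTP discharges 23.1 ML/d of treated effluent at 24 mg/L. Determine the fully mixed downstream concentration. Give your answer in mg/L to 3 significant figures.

6.99 mg/L

23.1 ML/d = 0.2674 m³/s.
700 L/s = 0.7 m³/s.
By mass balance at complete mixing, C = (0.2674·24 + 0.7·0.499) / (0.2674 + 0.7) = 6.766/0.9674 = 6.994 mg/L.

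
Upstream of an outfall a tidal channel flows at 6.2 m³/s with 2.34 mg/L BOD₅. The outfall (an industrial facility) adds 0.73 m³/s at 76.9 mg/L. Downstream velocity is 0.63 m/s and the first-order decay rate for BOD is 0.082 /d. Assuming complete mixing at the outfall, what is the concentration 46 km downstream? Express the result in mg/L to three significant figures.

After complete mixing, C₀ = (0.73·76.9 + 6.2·2.34) / 6.93 = 10.19 mg/L.
Travel time t = 4.6e+04 m / 0.63 m/s = 7.302e+04 s = 0.8451 d.
C = 10.19·exp(−0.082·0.8451) = 10.19·0.933 = 9.512 mg/L.

9.51 mg/L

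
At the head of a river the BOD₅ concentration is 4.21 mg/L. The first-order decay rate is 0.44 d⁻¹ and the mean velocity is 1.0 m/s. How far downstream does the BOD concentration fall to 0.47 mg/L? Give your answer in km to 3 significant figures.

From C = C₀·e^(−kt), t = ln(C₀/C)/k = ln(4.21/0.47)/0.44 = 2.192/0.44 = 4.983 d.
Distance = v·t = 1.0 m/s × 4.305e+05 s = 4.305e+05 m = 430.5 km.

431 km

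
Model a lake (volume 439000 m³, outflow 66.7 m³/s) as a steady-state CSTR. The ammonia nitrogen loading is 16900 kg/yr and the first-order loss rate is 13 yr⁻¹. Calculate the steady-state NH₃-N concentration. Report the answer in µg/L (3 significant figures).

Outflow Q = 66.7 m³/s × 3.156e+07 s/yr = 2.105e+09 m³/yr.
Steady-state CSTR mass balance: W = Q·C + k·V·C, so C = W/(Q + kV).
Q + kV = 2.105e+09 + 13·439000 = 2.111e+09 m³/yr.
C = 16900/2.111e+09 = 8.007e-06 kg/m³ = 0.008007 mg/L = 8.007 µg/L.

8.01 µg/L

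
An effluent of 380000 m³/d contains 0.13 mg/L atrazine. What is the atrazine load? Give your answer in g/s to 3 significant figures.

0.572 g/s

380000 m³/d = 4.398 m³/s.
Mass flux = Q·C = 4.398 m³/s × 0.13 g/m³ = 0.5718 g/s.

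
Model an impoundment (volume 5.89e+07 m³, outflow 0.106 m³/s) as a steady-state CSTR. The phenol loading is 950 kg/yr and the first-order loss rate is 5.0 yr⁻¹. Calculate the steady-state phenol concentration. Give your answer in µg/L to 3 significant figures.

Outflow Q = 0.106 m³/s × 3.156e+07 s/yr = 3.345e+06 m³/yr.
Steady-state CSTR mass balance: W = Q·C + k·V·C, so C = W/(Q + kV).
Q + kV = 3.345e+06 + 5.0·5.89e+07 = 2.978e+08 m³/yr.
C = 950/2.978e+08 = 3.19e-06 kg/m³ = 0.00319 mg/L = 3.19 µg/L.

3.19 µg/L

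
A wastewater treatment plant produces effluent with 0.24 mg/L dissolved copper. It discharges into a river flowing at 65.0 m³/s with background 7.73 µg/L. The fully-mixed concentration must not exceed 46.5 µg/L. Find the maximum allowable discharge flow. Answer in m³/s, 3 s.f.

7.73 µg/L = 0.00773 mg/L.
46.5 µg/L = 0.0465 mg/L.
Mass balance at complete mixing: C_std·(Q_w + Q_r) = Q_w·C_e + Q_r·C_b.
Rearranging, Q_w = Q_r·(C_std − C_b)/(C_e − C_std) = 65.0·(0.0465 − 0.00773) / (0.24 − 0.0465) = 13.02 m³/s.

13.0 m³/s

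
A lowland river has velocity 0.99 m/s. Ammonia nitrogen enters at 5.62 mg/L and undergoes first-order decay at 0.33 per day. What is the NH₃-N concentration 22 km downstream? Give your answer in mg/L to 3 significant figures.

5.16 mg/L

Travel time t = 22 km / 0.99 m/s = 2.2e+04/0.99 = 2.222e+04 s = 0.2572 d.
First-order decay: C = 5.62·exp(−0.33·0.2572) = 5.62·0.9186 = 5.163 mg/L.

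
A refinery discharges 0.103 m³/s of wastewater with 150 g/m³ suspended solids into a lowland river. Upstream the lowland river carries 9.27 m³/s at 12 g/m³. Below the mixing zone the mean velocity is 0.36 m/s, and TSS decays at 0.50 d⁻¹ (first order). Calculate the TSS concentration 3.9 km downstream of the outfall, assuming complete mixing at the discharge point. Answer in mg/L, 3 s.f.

After complete mixing, C₀ = (0.103·150 + 9.27·12) / 9.373 = 13.52 mg/L.
Travel time t = 3900 m / 0.36 m/s = 1.083e+04 s = 0.1254 d.
C = 13.52·exp(−0.50·0.1254) = 13.52·0.9392 = 12.7 mg/L.

12.7 mg/L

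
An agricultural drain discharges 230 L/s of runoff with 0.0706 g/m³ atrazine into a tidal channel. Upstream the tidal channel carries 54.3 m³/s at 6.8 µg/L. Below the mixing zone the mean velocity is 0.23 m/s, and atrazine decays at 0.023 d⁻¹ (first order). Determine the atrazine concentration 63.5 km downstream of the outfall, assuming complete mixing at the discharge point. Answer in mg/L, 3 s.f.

230 L/s = 0.23 m³/s.
6.8 µg/L = 0.0068 mg/L.
After complete mixing, C₀ = (0.23·0.0706 + 54.3·0.0068) / 54.53 = 0.007069 mg/L.
Travel time t = 6.35e+04 m / 0.23 m/s = 2.761e+05 s = 3.195 d.
C = 0.007069·exp(−0.023·3.195) = 0.007069·0.9291 = 0.006568 mg/L.

0.00657 mg/L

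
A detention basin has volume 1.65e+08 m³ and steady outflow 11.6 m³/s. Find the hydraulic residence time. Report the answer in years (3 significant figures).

0.451 yr

Q = 11.6 m³/s × 3.156e+07 s/yr = 3.661e+08 m³/yr.
Hydraulic residence time τ = V/Q = 1.65e+08/3.661e+08 = 0.4507 yr.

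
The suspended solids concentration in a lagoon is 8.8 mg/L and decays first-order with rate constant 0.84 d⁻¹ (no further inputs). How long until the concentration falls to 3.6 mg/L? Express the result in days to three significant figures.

1.06 d

t = ln(C₀/C)/k = ln(8.8/3.6)/0.84 = 0.8938/0.84 = 1.064 d.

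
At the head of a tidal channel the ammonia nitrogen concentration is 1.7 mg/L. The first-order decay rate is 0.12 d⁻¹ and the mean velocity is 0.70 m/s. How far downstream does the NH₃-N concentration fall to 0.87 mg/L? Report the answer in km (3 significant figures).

From C = C₀·e^(−kt), t = ln(C₀/C)/k = ln(1.7/0.87)/0.12 = 0.6699/0.12 = 5.582 d.
Distance = v·t = 0.70 m/s × 4.823e+05 s = 3.376e+05 m = 337.6 km.

338 km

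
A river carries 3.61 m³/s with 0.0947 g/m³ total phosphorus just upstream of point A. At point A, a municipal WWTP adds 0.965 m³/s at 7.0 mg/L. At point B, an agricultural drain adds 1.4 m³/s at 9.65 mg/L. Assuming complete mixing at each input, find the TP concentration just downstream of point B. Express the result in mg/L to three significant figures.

After input A: C = (3.61·0.0947 + 0.965·7) / 4.575 = 1.551 mg/L.
After input B: C = (4.575·1.551 + 1.4·9.65) / 5.975 = 3.449 mg/L.

3.45 mg/L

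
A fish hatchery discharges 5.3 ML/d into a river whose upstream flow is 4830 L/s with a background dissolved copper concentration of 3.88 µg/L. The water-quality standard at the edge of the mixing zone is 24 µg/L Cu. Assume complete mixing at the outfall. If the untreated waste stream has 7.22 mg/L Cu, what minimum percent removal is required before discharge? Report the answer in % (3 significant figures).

5.3 ML/d = 0.06134 m³/s.
4830 L/s = 4.83 m³/s.
3.88 µg/L = 0.00388 mg/L.
24 µg/L = 0.024 mg/L.
Mass balance: 0.024·4.891 = 0.06134·Cₑ + 4.83·0.00388.
Cₑ = (0.1174 − 0.01874) / 0.06134 = 1.608 mg/L.
Required removal = 1 − 1.608/7.22 = 77.73 %.

77.7 %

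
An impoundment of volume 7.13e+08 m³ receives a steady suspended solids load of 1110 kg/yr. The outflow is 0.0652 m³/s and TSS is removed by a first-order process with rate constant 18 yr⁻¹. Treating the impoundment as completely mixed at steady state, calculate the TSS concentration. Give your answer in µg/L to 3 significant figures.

0.0865 µg/L

Outflow Q = 0.0652 m³/s × 3.156e+07 s/yr = 2.058e+06 m³/yr.
Steady-state CSTR mass balance: W = Q·C + k·V·C, so C = W/(Q + kV).
Q + kV = 2.058e+06 + 18·7.13e+08 = 1.284e+10 m³/yr.
C = 1110/1.284e+10 = 8.648e-08 kg/m³ = 8.648e-05 mg/L = 0.08648 µg/L.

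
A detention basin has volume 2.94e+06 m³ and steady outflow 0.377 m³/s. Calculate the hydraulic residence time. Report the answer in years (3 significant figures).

0.247 yr

Q = 0.377 m³/s × 3.156e+07 s/yr = 1.19e+07 m³/yr.
Hydraulic residence time τ = V/Q = 2.94e+06/1.19e+07 = 0.2471 yr.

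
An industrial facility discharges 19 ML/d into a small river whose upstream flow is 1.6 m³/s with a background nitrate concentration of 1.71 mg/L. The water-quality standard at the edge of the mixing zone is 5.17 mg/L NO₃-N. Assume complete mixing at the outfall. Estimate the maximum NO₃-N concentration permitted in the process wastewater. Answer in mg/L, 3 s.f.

19 ML/d = 0.2199 m³/s.
Mass balance: 5.17·1.82 = 0.2199·Cₑ + 1.6·1.71.
Cₑ = (9.409 − 2.736) / 0.2199 = 30.34 mg/L.

30.3 mg/L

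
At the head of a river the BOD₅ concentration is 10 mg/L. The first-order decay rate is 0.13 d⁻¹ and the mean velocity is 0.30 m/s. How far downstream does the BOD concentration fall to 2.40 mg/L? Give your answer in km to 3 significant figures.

285 km

From C = C₀·e^(−kt), t = ln(C₀/C)/k = ln(10/2.40)/0.13 = 1.427/0.13 = 10.98 d.
Distance = v·t = 0.30 m/s × 9.485e+05 s = 2.845e+05 m = 284.5 km.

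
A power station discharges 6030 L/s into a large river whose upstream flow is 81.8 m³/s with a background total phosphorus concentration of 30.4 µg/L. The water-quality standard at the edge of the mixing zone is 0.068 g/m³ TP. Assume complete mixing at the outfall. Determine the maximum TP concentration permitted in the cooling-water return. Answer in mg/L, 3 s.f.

6030 L/s = 6.03 m³/s.
30.4 µg/L = 0.0304 mg/L.
Mass balance: 0.068·87.83 = 6.03·Cₑ + 81.8·0.0304.
Cₑ = (5.972 − 2.487) / 6.03 = 0.5781 mg/L.

0.578 mg/L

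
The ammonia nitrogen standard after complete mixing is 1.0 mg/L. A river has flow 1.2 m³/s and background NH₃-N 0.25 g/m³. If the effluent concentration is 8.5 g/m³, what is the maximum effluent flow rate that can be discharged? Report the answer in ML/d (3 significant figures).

Mass balance at complete mixing: C_std·(Q_w + Q_r) = Q_w·C_e + Q_r·C_b.
Rearranging, Q_w = Q_r·(C_std − C_b)/(C_e − C_std) = 1.2·(1 − 0.25) / (8.5 − 1) = 0.12 m³/s.
= 10.37 ML/d.

10.4 ML/d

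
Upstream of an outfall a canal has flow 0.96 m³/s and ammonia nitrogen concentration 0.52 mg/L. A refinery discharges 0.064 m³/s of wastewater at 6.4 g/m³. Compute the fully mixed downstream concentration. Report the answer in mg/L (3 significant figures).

Conservation of mass across the mixing zone: C = (0.064·6.4 + 0.96·0.52) / (0.064 + 0.96) = 0.9088/1.024 = 0.8875 mg/L.

0.888 mg/L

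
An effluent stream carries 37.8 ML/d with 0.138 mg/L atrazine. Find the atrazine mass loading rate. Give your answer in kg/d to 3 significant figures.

5.22 kg/d

37.8 ML/d = 0.4375 m³/s.
Mass flux = Q·C = 0.4375 m³/s × 0.138 g/m³ = 0.06037 g/s.
= 0.06037 g/s × 86.4 = 5.216 kg/d.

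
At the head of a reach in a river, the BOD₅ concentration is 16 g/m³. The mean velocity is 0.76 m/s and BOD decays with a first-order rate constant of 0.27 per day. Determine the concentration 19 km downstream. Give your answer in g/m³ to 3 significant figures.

Travel time t = 19 km / 0.76 m/s = 1.9e+04/0.76 = 2.5e+04 s = 0.2894 d.
First-order decay: C = 16·exp(−0.27·0.2894) = 16·0.9248 = 14.8 g/m³.

14.8 g/m³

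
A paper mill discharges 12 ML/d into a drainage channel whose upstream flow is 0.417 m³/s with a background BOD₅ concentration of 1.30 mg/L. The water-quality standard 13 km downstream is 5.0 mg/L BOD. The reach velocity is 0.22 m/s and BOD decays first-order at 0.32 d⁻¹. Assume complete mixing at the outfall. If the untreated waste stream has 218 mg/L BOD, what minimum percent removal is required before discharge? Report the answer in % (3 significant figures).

12 ML/d = 0.1389 m³/s.
Travel time to the compliance point: t = 1.3e+04/0.22 = 5.909e+04 s = 0.6839 d; decay factor exp(−0.32·0.6839) = 0.8034.
So the concentration just after mixing may be at most 5/0.8034 = 6.223 mg/L.
Mass balance: 6.223·0.5559 = 0.1389·Cₑ + 0.417·1.3.
Cₑ = (3.459 − 0.5421) / 0.1389 = 21 mg/L.
Required removal = 1 − 21/218 = 90.36 %.

90.4 %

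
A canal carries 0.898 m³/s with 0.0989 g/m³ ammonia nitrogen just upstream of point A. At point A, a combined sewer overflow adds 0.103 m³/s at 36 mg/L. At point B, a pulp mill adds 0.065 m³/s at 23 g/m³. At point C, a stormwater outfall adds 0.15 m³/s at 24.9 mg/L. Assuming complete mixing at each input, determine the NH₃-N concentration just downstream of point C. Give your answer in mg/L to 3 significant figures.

7.42 mg/L

After input A: C = (0.898·0.0989 + 0.103·36) / 1.001 = 3.793 mg/L.
After input B: C = (1.001·3.793 + 0.065·23) / 1.066 = 4.964 mg/L.
After input C: C = (1.066·4.964 + 0.15·24.9) / 1.216 = 7.423 mg/L.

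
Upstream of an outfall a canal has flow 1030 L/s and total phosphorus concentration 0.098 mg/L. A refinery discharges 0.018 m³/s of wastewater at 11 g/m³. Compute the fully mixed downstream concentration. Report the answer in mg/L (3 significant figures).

0.285 mg/L

1030 L/s = 1.03 m³/s.
Flow-weighted mixing gives C = (0.018·11 + 1.03·0.098) / (0.018 + 1.03) = 0.2989/1.048 = 0.2852 mg/L.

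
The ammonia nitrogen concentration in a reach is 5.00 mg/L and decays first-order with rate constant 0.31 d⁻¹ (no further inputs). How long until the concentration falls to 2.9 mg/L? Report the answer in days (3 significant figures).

1.76 d

t = ln(C₀/C)/k = ln(5.00/2.9)/0.31 = 0.5447/0.31 = 1.757 d.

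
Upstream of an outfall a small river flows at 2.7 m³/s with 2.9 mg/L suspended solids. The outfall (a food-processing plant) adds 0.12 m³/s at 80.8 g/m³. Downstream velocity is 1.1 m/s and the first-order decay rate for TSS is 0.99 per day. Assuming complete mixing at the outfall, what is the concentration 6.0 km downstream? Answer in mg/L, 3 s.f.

5.84 mg/L

After complete mixing, C₀ = (0.12·80.8 + 2.7·2.9) / 2.82 = 6.215 mg/L.
Travel time t = 6000 m / 1.1 m/s = 5455 s = 0.06313 d.
C = 6.215·exp(−0.99·0.06313) = 6.215·0.9394 = 5.838 mg/L.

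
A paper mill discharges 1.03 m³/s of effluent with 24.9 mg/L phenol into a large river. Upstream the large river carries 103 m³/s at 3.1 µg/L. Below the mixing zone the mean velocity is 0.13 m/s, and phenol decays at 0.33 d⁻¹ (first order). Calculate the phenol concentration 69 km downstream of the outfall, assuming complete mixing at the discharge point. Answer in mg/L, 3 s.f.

0.0329 mg/L

3.1 µg/L = 0.0031 mg/L.
After complete mixing, C₀ = (1.03·24.9 + 103·0.0031) / 104 = 0.2496 mg/L.
Travel time t = 6.9e+04 m / 0.13 m/s = 5.308e+05 s = 6.143 d.
C = 0.2496·exp(−0.33·6.143) = 0.2496·0.1317 = 0.03287 mg/L.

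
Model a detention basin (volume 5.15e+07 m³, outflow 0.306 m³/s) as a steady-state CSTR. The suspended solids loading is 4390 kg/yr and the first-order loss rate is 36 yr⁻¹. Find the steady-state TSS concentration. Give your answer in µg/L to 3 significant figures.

2.36 µg/L

Outflow Q = 0.306 m³/s × 3.156e+07 s/yr = 9.657e+06 m³/yr.
Steady-state CSTR mass balance: W = Q·C + k·V·C, so C = W/(Q + kV).
Q + kV = 9.657e+06 + 36·5.15e+07 = 1.864e+09 m³/yr.
C = 4390/1.864e+09 = 2.356e-06 kg/m³ = 0.002356 mg/L = 2.356 µg/L.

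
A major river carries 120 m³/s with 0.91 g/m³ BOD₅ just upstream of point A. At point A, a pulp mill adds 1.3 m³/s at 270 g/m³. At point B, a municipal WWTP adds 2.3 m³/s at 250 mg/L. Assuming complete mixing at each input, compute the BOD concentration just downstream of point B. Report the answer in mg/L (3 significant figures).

After input A: C = (120·0.91 + 1.3·270) / 121.3 = 3.794 mg/L.
After input B: C = (121.3·3.794 + 2.3·250) / 123.6 = 8.375 mg/L.

8.38 mg/L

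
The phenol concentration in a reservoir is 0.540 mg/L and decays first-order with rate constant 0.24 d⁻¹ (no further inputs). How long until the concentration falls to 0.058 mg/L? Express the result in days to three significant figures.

9.30 d

t = ln(C₀/C)/k = ln(0.540/0.058)/0.24 = 2.231/0.24 = 9.296 d.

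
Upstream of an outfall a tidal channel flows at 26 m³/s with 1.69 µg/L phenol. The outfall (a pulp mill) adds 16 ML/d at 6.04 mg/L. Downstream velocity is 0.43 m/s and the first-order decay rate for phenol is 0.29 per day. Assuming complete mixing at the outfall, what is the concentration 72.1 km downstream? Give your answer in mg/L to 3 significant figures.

16 ML/d = 0.1852 m³/s.
1.69 µg/L = 0.00169 mg/L.
After complete mixing, C₀ = (0.1852·6.04 + 26·0.00169) / 26.19 = 0.04439 mg/L.
Travel time t = 7.21e+04 m / 0.43 m/s = 1.677e+05 s = 1.941 d.
C = 0.04439·exp(−0.29·1.941) = 0.04439·0.5696 = 0.02529 mg/L.

0.0253 mg/L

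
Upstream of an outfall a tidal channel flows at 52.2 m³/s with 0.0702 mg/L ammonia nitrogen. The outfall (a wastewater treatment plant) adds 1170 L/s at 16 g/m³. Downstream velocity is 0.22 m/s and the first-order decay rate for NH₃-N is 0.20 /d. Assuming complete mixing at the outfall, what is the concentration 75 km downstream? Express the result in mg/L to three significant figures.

0.191 mg/L

1170 L/s = 1.17 m³/s.
After complete mixing, C₀ = (1.17·16 + 52.2·0.0702) / 53.37 = 0.4194 mg/L.
Travel time t = 7.5e+04 m / 0.22 m/s = 3.409e+05 s = 3.946 d.
C = 0.4194·exp(−0.20·3.946) = 0.4194·0.4542 = 0.1905 mg/L.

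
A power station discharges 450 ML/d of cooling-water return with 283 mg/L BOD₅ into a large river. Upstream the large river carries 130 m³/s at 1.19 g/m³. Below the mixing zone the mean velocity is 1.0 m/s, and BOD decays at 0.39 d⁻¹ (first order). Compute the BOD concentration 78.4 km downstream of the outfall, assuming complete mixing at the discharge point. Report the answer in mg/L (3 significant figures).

450 ML/d = 5.208 m³/s.
After complete mixing, C₀ = (5.208·283 + 130·1.19) / 135.2 = 12.05 mg/L.
Travel time t = 7.84e+04 m / 1.0 m/s = 7.84e+04 s = 0.9074 d.
C = 12.05·exp(−0.39·0.9074) = 12.05·0.702 = 8.455 mg/L.

8.46 mg/L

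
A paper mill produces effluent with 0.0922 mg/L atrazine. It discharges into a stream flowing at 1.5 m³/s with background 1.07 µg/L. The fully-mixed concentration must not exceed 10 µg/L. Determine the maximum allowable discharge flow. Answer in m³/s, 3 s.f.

0.163 m³/s

1.07 µg/L = 0.00107 mg/L.
10 µg/L = 0.01 mg/L.
Mass balance at complete mixing: C_std·(Q_w + Q_r) = Q_w·C_e + Q_r·C_b.
Rearranging, Q_w = Q_r·(C_std − C_b)/(C_e − C_std) = 1.5·(0.01 − 0.00107) / (0.0922 − 0.01) = 0.163 m³/s.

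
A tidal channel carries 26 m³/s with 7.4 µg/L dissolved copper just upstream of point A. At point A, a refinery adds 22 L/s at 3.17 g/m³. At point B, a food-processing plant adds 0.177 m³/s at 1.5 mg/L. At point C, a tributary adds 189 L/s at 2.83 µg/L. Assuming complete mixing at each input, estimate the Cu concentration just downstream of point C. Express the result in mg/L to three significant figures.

0.0200 mg/L

7.4 µg/L = 0.0074 mg/L.
22 L/s = 0.022 m³/s.
After input A: C = (26·0.0074 + 0.022·3.17) / 26.02 = 0.01007 mg/L.
After input B: C = (26.02·0.01007 + 0.177·1.5) / 26.2 = 0.02014 mg/L.
189 L/s = 0.189 m³/s.
2.83 µg/L = 0.00283 mg/L.
After input C: C = (26.2·0.02014 + 0.189·0.00283) / 26.39 = 0.02002 mg/L.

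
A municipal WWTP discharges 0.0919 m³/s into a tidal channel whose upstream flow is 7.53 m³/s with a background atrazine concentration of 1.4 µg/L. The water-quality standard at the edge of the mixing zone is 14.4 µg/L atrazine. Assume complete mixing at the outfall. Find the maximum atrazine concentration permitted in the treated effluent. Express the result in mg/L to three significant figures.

1.4 µg/L = 0.0014 mg/L.
14.4 µg/L = 0.0144 mg/L.
Mass balance: 0.0144·7.622 = 0.0919·Cₑ + 7.53·0.0014.
Cₑ = (0.1098 − 0.01054) / 0.0919 = 1.08 mg/L.

1.08 mg/L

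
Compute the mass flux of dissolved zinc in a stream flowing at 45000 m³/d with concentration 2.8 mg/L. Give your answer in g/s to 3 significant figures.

45000 m³/d = 0.5208 m³/s.
Mass flux = Q·C = 0.5208 m³/s × 2.8 g/m³ = 1.458 g/s.

1.46 g/s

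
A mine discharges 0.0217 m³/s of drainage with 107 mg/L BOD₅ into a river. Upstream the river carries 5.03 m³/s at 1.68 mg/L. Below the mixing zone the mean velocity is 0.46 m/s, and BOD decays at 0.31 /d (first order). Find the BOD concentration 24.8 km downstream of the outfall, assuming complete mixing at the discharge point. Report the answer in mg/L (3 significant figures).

After complete mixing, C₀ = (0.0217·107 + 5.03·1.68) / 5.052 = 2.132 mg/L.
Travel time t = 2.48e+04 m / 0.46 m/s = 5.391e+04 s = 0.624 d.
C = 2.132·exp(−0.31·0.624) = 2.132·0.8241 = 1.757 mg/L.

1.76 mg/L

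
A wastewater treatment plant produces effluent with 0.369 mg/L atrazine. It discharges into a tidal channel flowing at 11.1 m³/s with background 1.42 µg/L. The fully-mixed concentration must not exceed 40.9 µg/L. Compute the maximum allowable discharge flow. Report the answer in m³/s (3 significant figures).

1.34 m³/s

1.42 µg/L = 0.00142 mg/L.
40.9 µg/L = 0.0409 mg/L.
Mass balance at complete mixing: C_std·(Q_w + Q_r) = Q_w·C_e + Q_r·C_b.
Rearranging, Q_w = Q_r·(C_std − C_b)/(C_e − C_std) = 11.1·(0.0409 − 0.00142) / (0.369 − 0.0409) = 1.336 m³/s.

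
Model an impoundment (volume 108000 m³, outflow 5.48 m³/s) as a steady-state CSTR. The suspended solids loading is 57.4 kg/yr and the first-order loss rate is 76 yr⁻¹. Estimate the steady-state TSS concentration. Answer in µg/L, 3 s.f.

0.317 µg/L

Outflow Q = 5.48 m³/s × 3.156e+07 s/yr = 1.729e+08 m³/yr.
Steady-state CSTR mass balance: W = Q·C + k·V·C, so C = W/(Q + kV).
Q + kV = 1.729e+08 + 76·108000 = 1.811e+08 m³/yr.
C = 57.4/1.811e+08 = 3.169e-07 kg/m³ = 0.0003169 mg/L = 0.3169 µg/L.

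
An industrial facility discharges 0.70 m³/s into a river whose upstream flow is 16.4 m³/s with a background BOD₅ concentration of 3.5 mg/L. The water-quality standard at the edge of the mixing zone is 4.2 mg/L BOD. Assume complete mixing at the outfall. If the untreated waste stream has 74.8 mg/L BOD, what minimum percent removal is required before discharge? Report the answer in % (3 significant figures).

72.5 %

Mass balance: 4.2·17.1 = 0.7·Cₑ + 16.4·3.5.
Cₑ = (71.82 − 57.4) / 0.7 = 20.6 mg/L.
Required removal = 1 − 20.6/74.8 = 72.46 %.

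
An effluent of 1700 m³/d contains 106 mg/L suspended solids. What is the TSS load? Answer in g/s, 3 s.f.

2.09 g/s

1700 m³/d = 0.01968 m³/s.
Mass flux = Q·C = 0.01968 m³/s × 106 g/m³ = 2.086 g/s.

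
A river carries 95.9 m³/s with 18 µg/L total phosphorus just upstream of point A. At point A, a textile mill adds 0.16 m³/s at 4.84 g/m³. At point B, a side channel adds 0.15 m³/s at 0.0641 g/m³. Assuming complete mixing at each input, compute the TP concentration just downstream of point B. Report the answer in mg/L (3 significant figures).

18 µg/L = 0.018 mg/L.
After input A: C = (95.9·0.018 + 0.16·4.84) / 96.06 = 0.02603 mg/L.
After input B: C = (96.06·0.02603 + 0.15·0.0641) / 96.21 = 0.02609 mg/L.

0.0261 mg/L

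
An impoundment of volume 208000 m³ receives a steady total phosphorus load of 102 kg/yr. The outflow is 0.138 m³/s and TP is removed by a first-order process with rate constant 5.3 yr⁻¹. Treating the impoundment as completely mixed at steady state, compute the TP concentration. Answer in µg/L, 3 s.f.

Outflow Q = 0.138 m³/s × 3.156e+07 s/yr = 4.355e+06 m³/yr.
Steady-state CSTR mass balance: W = Q·C + k·V·C, so C = W/(Q + kV).
Q + kV = 4.355e+06 + 5.3·208000 = 5.457e+06 m³/yr.
C = 102/5.457e+06 = 1.869e-05 kg/m³ = 0.01869 mg/L = 18.69 µg/L.

18.7 µg/L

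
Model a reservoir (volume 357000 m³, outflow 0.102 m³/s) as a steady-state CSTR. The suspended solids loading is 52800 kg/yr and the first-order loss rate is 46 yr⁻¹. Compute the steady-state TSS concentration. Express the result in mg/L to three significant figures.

2.69 mg/L

Outflow Q = 0.102 m³/s × 3.156e+07 s/yr = 3.219e+06 m³/yr.
Steady-state CSTR mass balance: W = Q·C + k·V·C, so C = W/(Q + kV).
Q + kV = 3.219e+06 + 46·357000 = 1.964e+07 m³/yr.
C = 52800/1.964e+07 = 0.002688 kg/m³ = 2.688 mg/L.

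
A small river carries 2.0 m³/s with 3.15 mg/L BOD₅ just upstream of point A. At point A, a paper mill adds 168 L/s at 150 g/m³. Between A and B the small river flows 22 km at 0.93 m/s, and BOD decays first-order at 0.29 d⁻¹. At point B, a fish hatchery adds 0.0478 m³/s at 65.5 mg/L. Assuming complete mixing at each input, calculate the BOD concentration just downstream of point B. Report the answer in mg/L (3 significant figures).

168 L/s = 0.168 m³/s.
After input A: C = (2·3.15 + 0.168·150) / 2.168 = 14.53 mg/L.
Over the 22 km reach to input B (t = 2.366e+04 s = 0.2738 d), decay gives C = 14.53·exp(−0.29·0.2738) = 13.42 mg/L.
After input B: C = (2.168·13.42 + 0.0478·65.5) / 2.216 = 14.54 mg/L.

14.5 mg/L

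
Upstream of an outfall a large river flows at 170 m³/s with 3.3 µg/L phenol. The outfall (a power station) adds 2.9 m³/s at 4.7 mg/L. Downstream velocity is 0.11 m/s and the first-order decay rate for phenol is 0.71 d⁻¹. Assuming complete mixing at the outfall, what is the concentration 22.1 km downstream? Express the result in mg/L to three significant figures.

3.3 µg/L = 0.0033 mg/L.
After complete mixing, C₀ = (2.9·4.7 + 170·0.0033) / 172.9 = 0.08208 mg/L.
Travel time t = 2.21e+04 m / 0.11 m/s = 2.009e+05 s = 2.325 d.
C = 0.08208·exp(−0.71·2.325) = 0.08208·0.1919 = 0.01575 mg/L.

0.0157 mg/L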